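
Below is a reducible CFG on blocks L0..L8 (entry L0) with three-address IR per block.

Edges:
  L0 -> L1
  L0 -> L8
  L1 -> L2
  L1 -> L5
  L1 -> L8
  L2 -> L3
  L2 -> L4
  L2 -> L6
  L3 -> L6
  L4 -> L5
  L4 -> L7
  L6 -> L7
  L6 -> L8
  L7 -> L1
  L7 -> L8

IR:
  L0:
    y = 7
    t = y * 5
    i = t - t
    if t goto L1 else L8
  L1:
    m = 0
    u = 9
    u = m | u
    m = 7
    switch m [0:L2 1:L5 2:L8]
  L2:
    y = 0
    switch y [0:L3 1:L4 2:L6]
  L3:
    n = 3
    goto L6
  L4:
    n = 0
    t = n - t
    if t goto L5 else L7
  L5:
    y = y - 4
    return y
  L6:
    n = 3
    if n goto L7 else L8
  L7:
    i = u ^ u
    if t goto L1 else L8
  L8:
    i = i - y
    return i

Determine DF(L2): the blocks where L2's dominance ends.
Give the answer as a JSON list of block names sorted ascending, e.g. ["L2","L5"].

idom tree: L1←L0 L2←L1 L3←L2 L4←L2 L5←L1 L6←L2 L7←L2 L8←L0
Dom∩ at merges:
  L1: preds {L0,L7}: {L0} ∩ {L0,L1,L2,L7} = {L0}; idom=L0
  L5: preds {L1,L4}: {L0,L1} ∩ {L0,L1,L2,L4} = {L0,L1}; idom=L1
  L6: preds {L2,L3}: {L0,L1,L2} ∩ {L0,L1,L2,L3} = {L0,L1,L2}; idom=L2
  L7: preds {L4,L6}: {L0,L1,L2,L4} ∩ {L0,L1,L2,L6} = {L0,L1,L2}; idom=L2
  L8: preds {L0,L1,L6,L7}: {L0} ∩ {L0,L1} ∩ {L0,L1,L2,L6} ∩ {L0,L1,L2,L7} = {L0}; idom=L0

DF walk-up:
  join L1 pred L0: · stop@L0
  join L1 pred L7: L7→L2→L1 stop@L0
  join L5 pred L1: · stop@L1
  join L5 pred L4: L4→L2 stop@L1
  join L6 pred L2: · stop@L2
  join L6 pred L3: L3 stop@L2
  join L7 pred L4: L4 stop@L2
  join L7 pred L6: L6 stop@L2
  join L8 pred L0: · stop@L0
  join L8 pred L1: L1 stop@L0
  join L8 pred L6: L6→L2→L1 stop@L0
  join L8 pred L7: L7→L2→L1 stop@L0
  L0 → ∅
  L1 → {L1,L8}
  L2 → {L1,L5,L8}
  L3 → {L6}
  L4 → {L5,L7}
  L5 → ∅
  L6 → {L7,L8}
  L7 → {L1,L8}
  L8 → ∅

DF(L2) = ["L1", "L5", "L8"]

Answer: ["L1", "L5", "L8"]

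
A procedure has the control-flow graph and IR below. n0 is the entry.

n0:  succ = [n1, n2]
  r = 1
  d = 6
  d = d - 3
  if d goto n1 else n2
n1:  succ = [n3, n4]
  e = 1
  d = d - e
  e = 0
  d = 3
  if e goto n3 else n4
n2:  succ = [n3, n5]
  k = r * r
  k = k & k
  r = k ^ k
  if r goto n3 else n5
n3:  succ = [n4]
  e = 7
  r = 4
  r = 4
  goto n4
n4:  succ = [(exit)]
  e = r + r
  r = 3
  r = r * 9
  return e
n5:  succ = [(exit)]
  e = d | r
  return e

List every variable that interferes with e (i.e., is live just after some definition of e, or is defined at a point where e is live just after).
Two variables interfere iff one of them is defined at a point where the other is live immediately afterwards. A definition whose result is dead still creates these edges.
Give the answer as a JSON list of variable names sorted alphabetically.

Block summaries:
  n0: def={d,r} ue=∅
  n1: def={d,e} ue={d}
  n2: def={k,r} ue={r}
  n3: def={e,r} ue=∅
  n4: def={e,r} ue={r}
  n5: def={e} ue={d,r}

Backward fixpoint:
  n0 li=∅ lo={d,r}
  n1 li={d,r} lo={r}
  n2 li={d,r} lo={d,r}
  n3 li=∅ lo={r}
  n4 li={r} lo=∅
  n5 li={d,r} lo=∅

Interference:
  d: {e,k,r}
  e: {d,r}
  k: {d}
  r: {d,e}

N(e) = ["d", "r"]

Answer: ["d", "r"]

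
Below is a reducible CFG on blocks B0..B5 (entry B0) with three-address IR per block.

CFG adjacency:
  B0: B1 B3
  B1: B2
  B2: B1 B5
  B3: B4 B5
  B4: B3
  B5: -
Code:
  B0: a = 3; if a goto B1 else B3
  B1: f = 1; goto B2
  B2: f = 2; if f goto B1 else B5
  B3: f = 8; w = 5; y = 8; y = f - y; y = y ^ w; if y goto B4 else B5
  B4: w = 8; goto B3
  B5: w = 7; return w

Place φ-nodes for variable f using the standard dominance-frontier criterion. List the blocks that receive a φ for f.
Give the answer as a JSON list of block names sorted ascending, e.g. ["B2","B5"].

Answer: ["B1", "B3", "B5"]

Analysis:
idom tree: B1←B0 B2←B1 B3←B0 B4←B3 B5←B0
Dom∩ at merges:
  B1: preds {B0,B2}: {B0} ∩ {B0,B1,B2} = {B0}; idom=B0
  B3: preds {B0,B4}: {B0} ∩ {B0,B3,B4} = {B0}; idom=B0
  B5: preds {B2,B3}: {B0,B1,B2} ∩ {B0,B3} = {B0}; idom=B0

DF walk-up:
  B1←B0: walk · to B0
  B1←B2: walk B2→B1 to B0
  B3←B0: walk · to B0
  B3←B4: walk B4→B3 to B0
  B5←B2: walk B2→B1 to B0
  B5←B3: walk B3 to B0
  DF(B0)=∅
  DF(B1)={B1,B5}
  DF(B2)={B1,B5}
  DF(B3)={B3,B5}
  DF(B4)={B3}
  DF(B5)=∅

φ for f: defs {B1,B2,B3}
  DF⁺ = {B1,B3,B5}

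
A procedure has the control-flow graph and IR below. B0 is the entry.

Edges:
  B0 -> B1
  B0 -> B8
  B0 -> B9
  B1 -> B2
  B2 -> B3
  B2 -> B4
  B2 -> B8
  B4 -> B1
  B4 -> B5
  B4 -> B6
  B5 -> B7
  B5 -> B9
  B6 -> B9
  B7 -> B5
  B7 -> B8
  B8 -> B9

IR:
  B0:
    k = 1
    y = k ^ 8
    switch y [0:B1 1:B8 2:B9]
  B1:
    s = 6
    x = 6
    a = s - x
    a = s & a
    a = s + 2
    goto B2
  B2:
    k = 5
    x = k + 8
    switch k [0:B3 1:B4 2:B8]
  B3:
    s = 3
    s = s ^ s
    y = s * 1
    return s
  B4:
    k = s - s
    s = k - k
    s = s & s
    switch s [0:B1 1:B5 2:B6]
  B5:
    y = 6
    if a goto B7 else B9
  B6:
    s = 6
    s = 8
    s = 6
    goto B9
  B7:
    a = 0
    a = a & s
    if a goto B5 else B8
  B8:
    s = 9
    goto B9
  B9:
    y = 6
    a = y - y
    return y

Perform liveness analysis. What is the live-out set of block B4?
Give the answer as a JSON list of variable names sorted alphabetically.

Answer: ["a", "s"]

Working:
Block summaries:
  B0: def={k,y} ue=∅
  B1: def={a,s,x} ue=∅
  B2: def={k,x} ue=∅
  B3: def={s,y} ue=∅
  B4: def={k,s} ue={s}
  B5: def={y} ue={a}
  B6: def={s} ue=∅
  B7: def={a} ue={s}
  B8: def={s} ue=∅
  B9: def={a,y} ue=∅

Live sets:
  B0 li=∅ lo=∅
  B1 li=∅ lo={a,s}
  B2 li={a,s} lo={a,s}
  B3 li=∅ lo=∅
  B4 li={a,s} lo={a,s}
  B5 li={a,s} lo={s}
  B6 li=∅ lo=∅
  B7 li={s} lo={a,s}
  B8 li=∅ lo=∅
  B9 li=∅ lo=∅

live-out(B4) = ["a", "s"]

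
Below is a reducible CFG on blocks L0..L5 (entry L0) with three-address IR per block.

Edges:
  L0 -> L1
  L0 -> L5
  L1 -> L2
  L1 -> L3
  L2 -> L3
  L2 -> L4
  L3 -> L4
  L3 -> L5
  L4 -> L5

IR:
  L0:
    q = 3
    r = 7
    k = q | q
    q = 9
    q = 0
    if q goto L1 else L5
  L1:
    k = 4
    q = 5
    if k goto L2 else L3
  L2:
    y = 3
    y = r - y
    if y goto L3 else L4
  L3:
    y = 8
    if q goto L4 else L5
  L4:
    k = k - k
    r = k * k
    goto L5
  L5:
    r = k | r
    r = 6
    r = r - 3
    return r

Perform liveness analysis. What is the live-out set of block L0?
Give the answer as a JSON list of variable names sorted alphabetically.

Per-block:
  L0 def {k,q,r} use ∅
  L1 def {k,q} use ∅
  L2 def {y} use {r}
  L3 def {y} use {q}
  L4 def {k,r} use {k}
  L5 def {r} use {k,r}

Live sets:
  L0: in=∅ out={k,r}
  L1: in={r} out={k,q,r}
  L2: in={k,q,r} out={k,q,r}
  L3: in={k,q,r} out={k,r}
  L4: in={k} out={k,r}
  L5: in={k,r} out=∅

live-out(L0) = ["k", "r"]

Answer: ["k", "r"]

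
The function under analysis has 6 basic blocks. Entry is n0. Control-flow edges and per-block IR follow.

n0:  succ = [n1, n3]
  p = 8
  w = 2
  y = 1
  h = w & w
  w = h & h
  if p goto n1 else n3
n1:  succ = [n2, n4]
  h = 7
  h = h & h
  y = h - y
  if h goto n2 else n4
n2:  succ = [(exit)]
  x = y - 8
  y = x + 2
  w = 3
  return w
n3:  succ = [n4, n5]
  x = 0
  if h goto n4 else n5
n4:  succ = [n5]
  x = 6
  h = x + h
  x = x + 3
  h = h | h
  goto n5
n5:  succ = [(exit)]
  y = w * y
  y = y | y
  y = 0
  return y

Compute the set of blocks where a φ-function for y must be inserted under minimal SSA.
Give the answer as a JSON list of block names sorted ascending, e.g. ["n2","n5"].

Answer: ["n4", "n5"]

Derivation:
idom tree: n1←n0 n2←n1 n3←n0 n4←n0 n5←n0
Dom∩ at merges:
  n4: preds {n1,n3}: {n0,n1} ∩ {n0,n3} = {n0}; idom=n0
  n5: preds {n3,n4}: {n0,n3} ∩ {n0,n4} = {n0}; idom=n0

DF walk-up:
  n4←n1: walk n1 to n0
  n4←n3: walk n3 to n0
  n5←n3: walk n3 to n0
  n5←n4: walk n4 to n0
  n0 → ∅
  n1 → {n4}
  n2 → ∅
  n3 → {n4,n5}
  n4 → {n5}
  n5 → ∅

φ for y: defs {n0,n1,n2,n5}
  DF⁺ = {n4,n5}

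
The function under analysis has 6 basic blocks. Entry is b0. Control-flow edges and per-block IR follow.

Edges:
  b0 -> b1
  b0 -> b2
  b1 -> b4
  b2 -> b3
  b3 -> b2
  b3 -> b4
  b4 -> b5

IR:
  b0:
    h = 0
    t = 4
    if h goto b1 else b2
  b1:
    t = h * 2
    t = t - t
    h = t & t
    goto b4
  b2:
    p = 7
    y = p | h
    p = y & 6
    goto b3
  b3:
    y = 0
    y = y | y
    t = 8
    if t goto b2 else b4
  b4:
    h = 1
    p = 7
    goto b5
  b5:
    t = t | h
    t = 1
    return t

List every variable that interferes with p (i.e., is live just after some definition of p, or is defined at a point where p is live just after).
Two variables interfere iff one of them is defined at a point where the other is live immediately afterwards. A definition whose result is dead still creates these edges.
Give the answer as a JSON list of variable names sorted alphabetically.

Answer: ["h", "t"]

Analysis:
Block summaries:
  b0 def {h,t} use ∅
  b1 def {h,t} use {h}
  b2 def {p,y} use {h}
  b3 def {t,y} use ∅
  b4 def {h,p} use ∅
  b5 def {t} use {h,t}

Live sets:
  live b0: ∅→{h}
  live b1: {h}→{t}
  live b2: {h}→{h}
  live b3: {h}→{h,t}
  live b4: {t}→{h,t}
  live b5: {h,t}→∅

Interference:
  h↔{p,t,y}
  p↔{h,t}
  t↔{h,p}
  y↔{h}

N(p) = ["h", "t"]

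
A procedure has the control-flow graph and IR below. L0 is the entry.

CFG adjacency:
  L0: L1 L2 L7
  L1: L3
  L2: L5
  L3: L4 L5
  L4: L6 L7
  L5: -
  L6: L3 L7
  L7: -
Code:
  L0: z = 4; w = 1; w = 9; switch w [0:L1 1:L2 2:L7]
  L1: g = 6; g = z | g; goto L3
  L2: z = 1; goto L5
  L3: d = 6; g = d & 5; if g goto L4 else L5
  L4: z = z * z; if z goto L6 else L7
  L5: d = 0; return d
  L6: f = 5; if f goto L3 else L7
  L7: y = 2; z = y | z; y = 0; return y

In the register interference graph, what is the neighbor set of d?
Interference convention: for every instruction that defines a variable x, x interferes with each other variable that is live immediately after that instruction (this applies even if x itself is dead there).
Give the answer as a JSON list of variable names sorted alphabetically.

Per-block:
  L0: {w,z} / ∅
  L1: {g} / {z}
  L2: {z} / ∅
  L3: {d,g} / ∅
  L4: {z} / {z}
  L5: {d} / ∅
  L6: {f} / ∅
  L7: {y,z} / {z}

Liveness:
  live L0: ∅→{z}
  live L1: {z}→{z}
  live L2: ∅→∅
  live L3: {z}→{z}
  live L4: {z}→{z}
  live L5: ∅→∅
  live L6: {z}→{z}
  live L7: {z}→∅

Conflict graph:
  d — {z}
  f — {z}
  g — {z}
  w — {z}
  y — {z}
  z — {d,f,g,w,y}

N(d) = ["z"]

Answer: ["z"]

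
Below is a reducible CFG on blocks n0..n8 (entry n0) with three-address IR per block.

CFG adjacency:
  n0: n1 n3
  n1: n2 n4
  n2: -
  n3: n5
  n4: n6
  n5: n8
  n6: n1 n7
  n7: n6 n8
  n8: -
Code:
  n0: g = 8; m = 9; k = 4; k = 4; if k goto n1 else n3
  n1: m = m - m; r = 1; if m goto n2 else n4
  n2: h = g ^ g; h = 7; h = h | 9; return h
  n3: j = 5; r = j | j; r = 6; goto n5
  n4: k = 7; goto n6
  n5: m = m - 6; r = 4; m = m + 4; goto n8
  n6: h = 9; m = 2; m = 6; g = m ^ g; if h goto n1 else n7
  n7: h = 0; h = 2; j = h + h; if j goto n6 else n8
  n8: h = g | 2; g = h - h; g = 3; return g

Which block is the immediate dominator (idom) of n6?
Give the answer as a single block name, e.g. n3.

Answer: n4

Working:
idom tree: n1←n0 n2←n1 n3←n0 n4←n1 n5←n3 n6←n4 n7←n6 n8←n0
Dom∩ at merges:
  n1: preds {n0,n6}: {n0} ∩ {n0,n1,n4,n6} = {n0}; idom=n0
  n6: preds {n4,n7}: {n0,n1,n4} ∩ {n0,n1,n4,n6,n7} = {n0,n1,n4}; idom=n4
  n8: preds {n5,n7}: {n0,n3,n5} ∩ {n0,n1,n4,n6,n7} = {n0}; idom=n0

idom(n6) = n4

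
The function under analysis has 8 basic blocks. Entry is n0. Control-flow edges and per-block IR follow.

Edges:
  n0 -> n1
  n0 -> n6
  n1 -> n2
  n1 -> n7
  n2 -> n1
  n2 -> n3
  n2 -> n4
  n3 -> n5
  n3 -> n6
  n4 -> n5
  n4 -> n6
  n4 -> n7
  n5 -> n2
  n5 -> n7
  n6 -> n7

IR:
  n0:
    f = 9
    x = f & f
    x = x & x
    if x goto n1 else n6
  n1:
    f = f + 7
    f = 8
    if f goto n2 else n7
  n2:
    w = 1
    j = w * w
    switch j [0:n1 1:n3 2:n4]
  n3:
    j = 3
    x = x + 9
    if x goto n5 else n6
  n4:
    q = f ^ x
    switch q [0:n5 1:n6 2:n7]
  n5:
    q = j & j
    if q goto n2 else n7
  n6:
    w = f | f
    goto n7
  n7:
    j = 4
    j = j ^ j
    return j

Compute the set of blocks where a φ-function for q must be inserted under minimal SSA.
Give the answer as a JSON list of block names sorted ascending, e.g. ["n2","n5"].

Answer: ["n1", "n2", "n5", "n6", "n7"]

Working:
idom tree: n1←n0 n2←n1 n3←n2 n4←n2 n5←n2 n6←n0 n7←n0
Dom at joins:
  n1: preds {n0,n2}: {n0} ∩ {n0,n1,n2} = {n0}; idom=n0
  n2: preds {n1,n5}: {n0,n1} ∩ {n0,n1,n2,n5} = {n0,n1}; idom=n1
  n5: preds {n3,n4}: {n0,n1,n2,n3} ∩ {n0,n1,n2,n4} = {n0,n1,n2}; idom=n2
  n6: preds {n0,n3,n4}: {n0} ∩ {n0,n1,n2,n3} ∩ {n0,n1,n2,n4} = {n0}; idom=n0
  n7: preds {n1,n4,n5,n6}: {n0,n1} ∩ {n0,n1,n2,n4} ∩ {n0,n1,n2,n5} ∩ {n0,n6} = {n0}; idom=n0

DF walk-up:
  n1←n0: walk · to n0
  n1←n2: walk n2→n1 to n0
  n2←n1: walk · to n1
  n2←n5: walk n5→n2 to n1
  n5←n3: walk n3 to n2
  n5←n4: walk n4 to n2
  n6←n0: walk · to n0
  n6←n3: walk n3→n2→n1 to n0
  n6←n4: walk n4→n2→n1 to n0
  n7←n1: walk n1 to n0
  n7←n4: walk n4→n2→n1 to n0
  n7←n5: walk n5→n2→n1 to n0
  n7←n6: walk n6 to n0
  DF(n0)=∅
  DF(n1)={n1,n6,n7}
  DF(n2)={n1,n2,n6,n7}
  DF(n3)={n5,n6}
  DF(n4)={n5,n6,n7}
  DF(n5)={n2,n7}
  DF(n6)={n7}
  DF(n7)=∅

φ for q: defs {n4,n5}
  DF⁺ = {n1,n2,n5,n6,n7}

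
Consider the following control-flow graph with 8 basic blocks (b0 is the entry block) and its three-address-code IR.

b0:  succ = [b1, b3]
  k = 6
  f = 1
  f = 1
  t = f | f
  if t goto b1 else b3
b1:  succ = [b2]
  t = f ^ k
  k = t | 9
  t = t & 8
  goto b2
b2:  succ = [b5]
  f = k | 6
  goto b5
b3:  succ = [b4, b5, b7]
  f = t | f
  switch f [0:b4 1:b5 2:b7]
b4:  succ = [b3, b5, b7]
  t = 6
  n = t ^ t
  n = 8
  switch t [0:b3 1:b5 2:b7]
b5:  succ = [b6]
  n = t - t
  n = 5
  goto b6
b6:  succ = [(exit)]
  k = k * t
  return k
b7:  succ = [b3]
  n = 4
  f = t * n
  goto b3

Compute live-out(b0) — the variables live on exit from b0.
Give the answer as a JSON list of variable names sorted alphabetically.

Answer: ["f", "k", "t"]

Derivation:
def/use:
  b0 def {f,k,t} use ∅
  b1 def {k,t} use {f,k}
  b2 def {f} use {k}
  b3 def {f} use {f,t}
  b4 def {n,t} use ∅
  b5 def {n} use {t}
  b6 def {k} use {k,t}
  b7 def {f,n} use {t}

Liveness:
  b0: in=∅ out={f,k,t}
  b1: in={f,k} out={k,t}
  b2: in={k,t} out={k,t}
  b3: in={f,k,t} out={f,k,t}
  b4: in={f,k} out={f,k,t}
  b5: in={k,t} out={k,t}
  b6: in={k,t} out=∅
  b7: in={k,t} out={f,k,t}

live-out(b0) = ["f", "k", "t"]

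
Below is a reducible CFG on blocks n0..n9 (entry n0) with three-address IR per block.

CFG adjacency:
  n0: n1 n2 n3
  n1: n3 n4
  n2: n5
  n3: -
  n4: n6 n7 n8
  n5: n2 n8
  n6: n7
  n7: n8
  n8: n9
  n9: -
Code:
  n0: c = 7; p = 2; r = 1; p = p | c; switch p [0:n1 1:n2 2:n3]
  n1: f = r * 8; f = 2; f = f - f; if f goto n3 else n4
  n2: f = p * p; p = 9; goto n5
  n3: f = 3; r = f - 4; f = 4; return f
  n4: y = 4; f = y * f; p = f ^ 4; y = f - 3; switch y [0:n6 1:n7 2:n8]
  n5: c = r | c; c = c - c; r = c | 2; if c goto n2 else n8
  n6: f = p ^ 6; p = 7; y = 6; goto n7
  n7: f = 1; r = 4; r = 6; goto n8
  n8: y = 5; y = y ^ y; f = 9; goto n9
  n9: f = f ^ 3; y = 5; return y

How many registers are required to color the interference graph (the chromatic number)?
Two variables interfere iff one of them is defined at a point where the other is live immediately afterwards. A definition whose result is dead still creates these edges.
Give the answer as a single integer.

def/use:
  n0 def {c,p,r} use ∅
  n1 def {f} use {r}
  n2 def {f,p} use {p}
  n3 def {f,r} use ∅
  n4 def {f,p,y} use {f}
  n5 def {c,r} use {c,r}
  n6 def {f,p,y} use {p}
  n7 def {f,r} use ∅
  n8 def {f,y} use ∅
  n9 def {f,y} use {f}

Live sets:
  n0: in=∅ out={c,p,r}
  n1: in={r} out={f}
  n2: in={c,p,r} out={c,p,r}
  n3: in=∅ out=∅
  n4: in={f} out={p}
  n5: in={c,p,r} out={c,p,r}
  n6: in={p} out=∅
  n7: in=∅ out=∅
  n8: in=∅ out={f}
  n9: in={f} out=∅

Interfere edges:
  c↔{f,p,r}
  f↔{c,p,r,y}
  p↔{c,f,r,y}
  r↔{c,f,p}
  y↔{f,p}

Chromatic number:
  {c,f,p,r} pairwise interfere (4-clique) ⇒ χ ≥ 4
  4-colouring: R0={f}  R1={p}  R2={c,y}  R3={r}
  χ = 4

Answer: 4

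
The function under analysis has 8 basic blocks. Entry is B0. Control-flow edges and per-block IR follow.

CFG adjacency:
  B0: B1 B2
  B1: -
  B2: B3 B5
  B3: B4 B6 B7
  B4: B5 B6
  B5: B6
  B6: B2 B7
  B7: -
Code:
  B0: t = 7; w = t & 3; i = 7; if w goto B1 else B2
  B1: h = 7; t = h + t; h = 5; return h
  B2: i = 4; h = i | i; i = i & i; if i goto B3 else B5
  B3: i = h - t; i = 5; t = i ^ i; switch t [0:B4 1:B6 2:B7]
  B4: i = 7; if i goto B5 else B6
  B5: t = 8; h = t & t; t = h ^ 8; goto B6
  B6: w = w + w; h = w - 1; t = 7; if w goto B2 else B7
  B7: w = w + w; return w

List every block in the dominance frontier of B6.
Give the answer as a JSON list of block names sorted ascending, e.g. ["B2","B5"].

Answer: ["B2", "B7"]

Working:
idom tree: B1←B0 B2←B0 B3←B2 B4←B3 B5←B2 B6←B2 B7←B2
Dom∩ at merges:
  B2: preds {B0,B6}: {B0} ∩ {B0,B2,B6} = {B0}; idom=B0
  B5: preds {B2,B4}: {B0,B2} ∩ {B0,B2,B3,B4} = {B0,B2}; idom=B2
  B6: preds {B3,B4,B5}: {B0,B2,B3} ∩ {B0,B2,B3,B4} ∩ {B0,B2,B5} = {B0,B2}; idom=B2
  B7: preds {B3,B6}: {B0,B2,B3} ∩ {B0,B2,B6} = {B0,B2}; idom=B2

DF walk-up:
  join B2 pred B0: · stop@B0
  join B2 pred B6: B6→B2 stop@B0
  join B5 pred B2: · stop@B2
  join B5 pred B4: B4→B3 stop@B2
  join B6 pred B3: B3 stop@B2
  join B6 pred B4: B4→B3 stop@B2
  join B6 pred B5: B5 stop@B2
  join B7 pred B3: B3 stop@B2
  join B7 pred B6: B6 stop@B2
  DF(B0)=∅
  DF(B1)=∅
  DF(B2)={B2}
  DF(B3)={B5,B6,B7}
  DF(B4)={B5,B6}
  DF(B5)={B6}
  DF(B6)={B2,B7}
  DF(B7)=∅

DF(B6) = ["B2", "B7"]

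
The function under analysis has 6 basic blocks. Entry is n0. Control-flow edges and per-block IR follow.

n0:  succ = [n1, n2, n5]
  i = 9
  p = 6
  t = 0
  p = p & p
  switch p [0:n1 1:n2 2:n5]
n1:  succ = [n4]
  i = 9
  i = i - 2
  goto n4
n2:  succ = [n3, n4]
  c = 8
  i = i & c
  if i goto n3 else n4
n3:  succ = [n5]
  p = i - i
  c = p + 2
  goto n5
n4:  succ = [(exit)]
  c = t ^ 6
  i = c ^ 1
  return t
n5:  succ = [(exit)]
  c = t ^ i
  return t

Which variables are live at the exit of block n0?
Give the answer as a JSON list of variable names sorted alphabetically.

Block summaries:
  n0 def {i,p,t} use ∅
  n1 def {i} use ∅
  n2 def {c,i} use {i}
  n3 def {c,p} use {i}
  n4 def {c,i} use {t}
  n5 def {c} use {i,t}

Liveness:
  n0 li=∅ lo={i,t}
  n1 li={t} lo={t}
  n2 li={i,t} lo={i,t}
  n3 li={i,t} lo={i,t}
  n4 li={t} lo=∅
  n5 li={i,t} lo=∅

live-out(n0) = ["i", "t"]

Answer: ["i", "t"]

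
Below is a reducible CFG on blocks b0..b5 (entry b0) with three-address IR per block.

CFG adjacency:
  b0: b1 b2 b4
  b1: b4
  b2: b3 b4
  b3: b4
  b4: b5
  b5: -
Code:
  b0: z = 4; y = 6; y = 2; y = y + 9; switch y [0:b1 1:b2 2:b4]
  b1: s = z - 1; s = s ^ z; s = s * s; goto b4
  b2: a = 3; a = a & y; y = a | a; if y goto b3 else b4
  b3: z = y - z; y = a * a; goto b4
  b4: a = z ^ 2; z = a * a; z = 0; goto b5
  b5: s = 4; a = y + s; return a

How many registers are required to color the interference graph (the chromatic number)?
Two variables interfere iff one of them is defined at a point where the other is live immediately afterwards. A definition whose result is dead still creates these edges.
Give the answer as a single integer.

Per-block:
  b0: {y,z} / ∅
  b1: {s} / {z}
  b2: {a,y} / {y}
  b3: {y,z} / {a,y,z}
  b4: {a,z} / {z}
  b5: {a,s} / {y}

Liveness:
  live b0: ∅→{y,z}
  live b1: {y,z}→{y,z}
  live b2: {y,z}→{a,y,z}
  live b3: {a,y,z}→{y,z}
  live b4: {y,z}→{y}
  live b5: {y}→∅

Conflict graph:
  a↔{y,z}
  s↔{y,z}
  y↔{a,s,z}
  z↔{a,s,y}

Chromatic number:
  clique {a,y,z} ⇒ need ≥ 3
  assign a→R2 s→R2 y→R0 z→R1 — no edge inside a register ⇒ χ ≤ 3
  χ = 3

Answer: 3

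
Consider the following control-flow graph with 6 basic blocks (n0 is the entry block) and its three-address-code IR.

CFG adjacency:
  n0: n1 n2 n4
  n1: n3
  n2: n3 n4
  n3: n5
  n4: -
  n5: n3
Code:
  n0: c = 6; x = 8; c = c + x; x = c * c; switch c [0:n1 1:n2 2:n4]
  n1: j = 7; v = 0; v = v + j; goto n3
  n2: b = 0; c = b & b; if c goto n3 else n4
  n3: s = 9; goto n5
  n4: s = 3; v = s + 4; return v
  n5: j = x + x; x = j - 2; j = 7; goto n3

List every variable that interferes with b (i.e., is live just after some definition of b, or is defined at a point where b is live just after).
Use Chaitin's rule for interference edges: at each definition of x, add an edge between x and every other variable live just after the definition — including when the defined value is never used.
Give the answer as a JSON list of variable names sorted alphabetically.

Block summaries:
  n0 def {c,x} use ∅
  n1 def {j,v} use ∅
  n2 def {b,c} use ∅
  n3 def {s} use ∅
  n4 def {s,v} use ∅
  n5 def {j,x} use {x}

Live sets:
  live n0: ∅→{x}
  live n1: {x}→{x}
  live n2: {x}→{x}
  live n3: {x}→{x}
  live n4: ∅→∅
  live n5: {x}→{x}

Interfere edges:
  b: {x}
  c: {x}
  j: {v,x}
  s: {x}
  v: {j,x}
  x: {b,c,j,s,v}

N(b) = ["x"]

Answer: ["x"]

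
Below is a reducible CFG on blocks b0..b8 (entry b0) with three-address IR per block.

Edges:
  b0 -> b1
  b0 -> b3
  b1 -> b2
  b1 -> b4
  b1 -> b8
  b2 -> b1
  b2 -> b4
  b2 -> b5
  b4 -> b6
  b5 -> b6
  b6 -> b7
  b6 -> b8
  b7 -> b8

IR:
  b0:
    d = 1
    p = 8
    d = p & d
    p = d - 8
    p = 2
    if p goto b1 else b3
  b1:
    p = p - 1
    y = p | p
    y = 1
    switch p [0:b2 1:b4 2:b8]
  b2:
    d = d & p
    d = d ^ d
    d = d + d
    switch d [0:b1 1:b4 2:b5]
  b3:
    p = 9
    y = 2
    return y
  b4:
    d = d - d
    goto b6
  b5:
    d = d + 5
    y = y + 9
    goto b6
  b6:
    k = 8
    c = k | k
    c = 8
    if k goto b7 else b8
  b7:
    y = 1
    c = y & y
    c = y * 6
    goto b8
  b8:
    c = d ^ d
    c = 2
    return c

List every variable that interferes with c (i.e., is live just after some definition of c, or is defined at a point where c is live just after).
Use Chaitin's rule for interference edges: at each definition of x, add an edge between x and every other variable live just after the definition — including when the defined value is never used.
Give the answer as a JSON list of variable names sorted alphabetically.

Answer: ["d", "k", "y"]

Working:
Block summaries:
  b0: def={d,p} ue=∅
  b1: def={p,y} ue={p}
  b2: def={d} ue={d,p}
  b3: def={p,y} ue=∅
  b4: def={d} ue={d}
  b5: def={d,y} ue={d,y}
  b6: def={c,k} ue=∅
  b7: def={c,y} ue=∅
  b8: def={c} ue={d}

Liveness:
  b0: in=∅ out={d,p}
  b1: in={d,p} out={d,p,y}
  b2: in={d,p,y} out={d,p,y}
  b3: in=∅ out=∅
  b4: in={d} out={d}
  b5: in={d,y} out={d}
  b6: in={d} out={d}
  b7: in={d} out={d}
  b8: in={d} out=∅

Conflict graph:
  c: {d,k,y}
  d: {c,k,p,y}
  k: {c,d}
  p: {d,y}
  y: {c,d,p}

N(c) = ["d", "k", "y"]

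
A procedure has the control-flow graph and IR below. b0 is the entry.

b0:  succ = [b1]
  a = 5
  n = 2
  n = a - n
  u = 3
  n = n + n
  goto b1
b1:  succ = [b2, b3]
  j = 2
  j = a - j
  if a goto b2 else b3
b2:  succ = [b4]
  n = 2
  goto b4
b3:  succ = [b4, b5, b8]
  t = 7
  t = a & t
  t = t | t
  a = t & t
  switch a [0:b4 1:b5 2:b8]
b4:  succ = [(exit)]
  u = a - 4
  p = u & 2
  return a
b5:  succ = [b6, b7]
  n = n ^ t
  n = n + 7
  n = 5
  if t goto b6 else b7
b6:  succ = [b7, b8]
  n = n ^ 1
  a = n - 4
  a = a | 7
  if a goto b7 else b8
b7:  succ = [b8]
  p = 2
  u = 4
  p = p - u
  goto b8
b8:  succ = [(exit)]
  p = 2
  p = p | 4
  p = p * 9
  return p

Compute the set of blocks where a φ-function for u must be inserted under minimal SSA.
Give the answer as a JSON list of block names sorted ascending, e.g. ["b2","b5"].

idom tree: b1←b0 b2←b1 b3←b1 b4←b1 b5←b3 b6←b5 b7←b5 b8←b3
Dom∩ at merges:
  b4: preds {b2,b3}: {b0,b1,b2} ∩ {b0,b1,b3} = {b0,b1}; idom=b1
  b7: preds {b5,b6}: {b0,b1,b3,b5} ∩ {b0,b1,b3,b5,b6} = {b0,b1,b3,b5}; idom=b5
  b8: preds {b3,b6,b7}: {b0,b1,b3} ∩ {b0,b1,b3,b5,b6} ∩ {b0,b1,b3,b5,b7} = {b0,b1,b3}; idom=b3

Frontier:
  b4←b2: walk b2 to b1
  b4←b3: walk b3 to b1
  b7←b5: walk · to b5
  b7←b6: walk b6 to b5
  b8←b3: walk · to b3
  b8←b6: walk b6→b5 to b3
  b8←b7: walk b7→b5 to b3
  DF(b0)=∅
  DF(b1)=∅
  DF(b2)={b4}
  DF(b3)={b4}
  DF(b4)=∅
  DF(b5)={b8}
  DF(b6)={b7,b8}
  DF(b7)={b8}
  DF(b8)=∅

φ for u: defs {b0,b4,b7}
  DF⁺ = {b8}

Answer: ["b8"]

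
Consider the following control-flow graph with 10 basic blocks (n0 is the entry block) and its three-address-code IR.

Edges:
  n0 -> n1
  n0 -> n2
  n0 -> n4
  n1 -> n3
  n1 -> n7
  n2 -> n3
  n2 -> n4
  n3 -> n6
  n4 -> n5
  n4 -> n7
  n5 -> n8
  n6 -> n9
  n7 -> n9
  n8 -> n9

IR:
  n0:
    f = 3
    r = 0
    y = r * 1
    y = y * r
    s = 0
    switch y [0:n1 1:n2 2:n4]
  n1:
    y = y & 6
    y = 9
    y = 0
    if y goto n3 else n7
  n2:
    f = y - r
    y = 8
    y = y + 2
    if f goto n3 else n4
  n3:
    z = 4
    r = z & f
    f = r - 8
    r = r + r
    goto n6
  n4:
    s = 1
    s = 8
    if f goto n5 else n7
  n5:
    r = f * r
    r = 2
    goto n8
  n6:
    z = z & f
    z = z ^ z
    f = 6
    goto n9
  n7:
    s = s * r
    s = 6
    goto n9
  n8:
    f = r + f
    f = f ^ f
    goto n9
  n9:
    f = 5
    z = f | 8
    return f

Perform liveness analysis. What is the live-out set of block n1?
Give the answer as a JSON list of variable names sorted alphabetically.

Per-block:
  n0: {f,r,s,y} / ∅
  n1: {y} / {y}
  n2: {f,y} / {r,y}
  n3: {f,r,z} / {f}
  n4: {s} / {f}
  n5: {r} / {f,r}
  n6: {f,z} / {f,z}
  n7: {s} / {r,s}
  n8: {f} / {f,r}
  n9: {f,z} / ∅

Liveness:
  n0: in=∅ out={f,r,s,y}
  n1: in={f,r,s,y} out={f,r,s}
  n2: in={r,y} out={f,r}
  n3: in={f} out={f,z}
  n4: in={f,r} out={f,r,s}
  n5: in={f,r} out={f,r}
  n6: in={f,z} out=∅
  n7: in={r,s} out=∅
  n8: in={f,r} out=∅
  n9: in=∅ out=∅

live-out(n1) = ["f", "r", "s"]

Answer: ["f", "r", "s"]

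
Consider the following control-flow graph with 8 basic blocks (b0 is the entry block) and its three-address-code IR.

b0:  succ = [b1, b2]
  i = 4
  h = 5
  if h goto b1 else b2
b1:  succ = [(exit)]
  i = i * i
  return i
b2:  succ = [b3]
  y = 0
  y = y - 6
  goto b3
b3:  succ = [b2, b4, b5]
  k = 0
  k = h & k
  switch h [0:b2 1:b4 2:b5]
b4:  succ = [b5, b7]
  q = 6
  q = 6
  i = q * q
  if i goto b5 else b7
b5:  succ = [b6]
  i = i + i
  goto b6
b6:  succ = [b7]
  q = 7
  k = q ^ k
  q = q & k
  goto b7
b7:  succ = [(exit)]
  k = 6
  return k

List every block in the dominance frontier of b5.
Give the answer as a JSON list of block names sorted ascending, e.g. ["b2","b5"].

idom tree: b1←b0 b2←b0 b3←b2 b4←b3 b5←b3 b6←b5 b7←b3
Dom at joins:
  b2: preds {b0,b3}: {b0} ∩ {b0,b2,b3} = {b0}; idom=b0
  b5: preds {b3,b4}: {b0,b2,b3} ∩ {b0,b2,b3,b4} = {b0,b2,b3}; idom=b3
  b7: preds {b4,b6}: {b0,b2,b3,b4} ∩ {b0,b2,b3,b5,b6} = {b0,b2,b3}; idom=b3

Frontier:
  b2←b0: walk · to b0
  b2←b3: walk b3→b2 to b0
  b5←b3: walk · to b3
  b5←b4: walk b4 to b3
  b7←b4: walk b4 to b3
  b7←b6: walk b6→b5 to b3
  DF(b0)=∅
  DF(b1)=∅
  DF(b2)={b2}
  DF(b3)={b2}
  DF(b4)={b5,b7}
  DF(b5)={b7}
  DF(b6)={b7}
  DF(b7)=∅

DF(b5) = ["b7"]

Answer: ["b7"]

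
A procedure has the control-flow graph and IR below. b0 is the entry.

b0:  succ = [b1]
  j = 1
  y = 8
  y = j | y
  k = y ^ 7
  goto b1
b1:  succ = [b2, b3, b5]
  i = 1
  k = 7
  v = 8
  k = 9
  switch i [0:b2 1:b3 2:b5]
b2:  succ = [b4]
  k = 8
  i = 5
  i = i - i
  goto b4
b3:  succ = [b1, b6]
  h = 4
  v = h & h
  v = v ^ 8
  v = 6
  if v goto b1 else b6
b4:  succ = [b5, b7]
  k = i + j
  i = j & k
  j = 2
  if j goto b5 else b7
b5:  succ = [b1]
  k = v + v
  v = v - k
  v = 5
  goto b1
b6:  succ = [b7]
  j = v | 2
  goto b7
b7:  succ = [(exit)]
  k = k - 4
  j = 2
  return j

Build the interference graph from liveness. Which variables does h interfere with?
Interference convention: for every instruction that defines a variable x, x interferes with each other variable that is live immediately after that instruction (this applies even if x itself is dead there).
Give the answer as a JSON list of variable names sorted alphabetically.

def/use:
  b0: def={j,k,y} ue=∅
  b1: def={i,k,v} ue=∅
  b2: def={i,k} ue=∅
  b3: def={h,v} ue=∅
  b4: def={i,j,k} ue={i,j}
  b5: def={k,v} ue={v}
  b6: def={j} ue={v}
  b7: def={j,k} ue={k}

Live sets:
  b0 li=∅ lo={j}
  b1 li={j} lo={j,k,v}
  b2 li={j,v} lo={i,j,v}
  b3 li={j,k} lo={j,k,v}
  b4 li={i,j,v} lo={j,k,v}
  b5 li={j,v} lo={j}
  b6 li={k,v} lo={k}
  b7 li={k} lo=∅

Interference:
  h: {j,k}
  i: {j,k,v}
  j: {h,i,k,v,y}
  k: {h,i,j,v}
  v: {i,j,k}
  y: {j}

N(h) = ["j", "k"]

Answer: ["j", "k"]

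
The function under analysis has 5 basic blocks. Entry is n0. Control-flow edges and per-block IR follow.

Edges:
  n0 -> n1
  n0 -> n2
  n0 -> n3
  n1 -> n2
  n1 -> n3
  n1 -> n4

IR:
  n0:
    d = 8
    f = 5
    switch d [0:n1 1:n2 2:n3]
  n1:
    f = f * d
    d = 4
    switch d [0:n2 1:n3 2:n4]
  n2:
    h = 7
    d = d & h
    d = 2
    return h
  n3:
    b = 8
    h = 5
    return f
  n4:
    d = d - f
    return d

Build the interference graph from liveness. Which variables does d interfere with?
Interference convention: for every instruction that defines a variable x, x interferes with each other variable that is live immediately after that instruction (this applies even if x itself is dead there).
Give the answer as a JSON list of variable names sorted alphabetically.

Block summaries:
  n0 def {d,f} use ∅
  n1 def {d,f} use {d,f}
  n2 def {d,h} use {d}
  n3 def {b,h} use {f}
  n4 def {d} use {d,f}

Liveness:
  live n0: ∅→{d,f}
  live n1: {d,f}→{d,f}
  live n2: {d}→∅
  live n3: {f}→∅
  live n4: {d,f}→∅

Interference:
  b: {f}
  d: {f,h}
  f: {b,d,h}
  h: {d,f}

N(d) = ["f", "h"]

Answer: ["f", "h"]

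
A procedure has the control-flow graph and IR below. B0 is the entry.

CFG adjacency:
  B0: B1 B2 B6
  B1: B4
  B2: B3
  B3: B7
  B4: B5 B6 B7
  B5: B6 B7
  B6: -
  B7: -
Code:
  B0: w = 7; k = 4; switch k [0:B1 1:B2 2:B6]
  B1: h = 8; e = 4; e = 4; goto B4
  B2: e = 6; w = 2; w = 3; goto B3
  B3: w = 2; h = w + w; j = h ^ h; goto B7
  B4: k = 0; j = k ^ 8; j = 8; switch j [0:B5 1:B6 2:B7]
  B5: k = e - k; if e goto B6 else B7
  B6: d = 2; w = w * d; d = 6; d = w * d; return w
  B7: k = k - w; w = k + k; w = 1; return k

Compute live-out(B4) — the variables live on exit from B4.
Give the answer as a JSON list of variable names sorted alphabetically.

def/use:
  B0 def {k,w} use ∅
  B1 def {e,h} use ∅
  B2 def {e,w} use ∅
  B3 def {h,j,w} use ∅
  B4 def {j,k} use ∅
  B5 def {k} use {e,k}
  B6 def {d,w} use {w}
  B7 def {k,w} use {k,w}

Backward fixpoint:
  live B0: ∅→{k,w}
  live B1: {w}→{e,w}
  live B2: {k}→{k}
  live B3: {k}→{k,w}
  live B4: {e,w}→{e,k,w}
  live B5: {e,k,w}→{k,w}
  live B6: {w}→∅
  live B7: {k,w}→∅

live-out(B4) = ["e", "k", "w"]

Answer: ["e", "k", "w"]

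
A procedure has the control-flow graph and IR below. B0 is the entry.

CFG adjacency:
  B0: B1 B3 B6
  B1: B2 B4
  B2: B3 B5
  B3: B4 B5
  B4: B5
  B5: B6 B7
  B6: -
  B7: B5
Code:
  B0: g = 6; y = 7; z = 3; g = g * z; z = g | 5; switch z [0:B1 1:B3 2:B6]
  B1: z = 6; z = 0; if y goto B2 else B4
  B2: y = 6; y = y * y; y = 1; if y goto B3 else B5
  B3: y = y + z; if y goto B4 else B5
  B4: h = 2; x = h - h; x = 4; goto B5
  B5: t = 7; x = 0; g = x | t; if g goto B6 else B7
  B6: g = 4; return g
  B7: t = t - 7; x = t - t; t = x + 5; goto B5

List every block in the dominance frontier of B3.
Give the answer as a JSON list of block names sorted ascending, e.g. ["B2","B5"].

Answer: ["B4", "B5"]

Derivation:
idom tree: B1←B0 B2←B1 B3←B0 B4←B0 B5←B0 B6←B0 B7←B5
Dom∩ at merges:
  B3: preds {B0,B2}: {B0} ∩ {B0,B1,B2} = {B0}; idom=B0
  B4: preds {B1,B3}: {B0,B1} ∩ {B0,B3} = {B0}; idom=B0
  B5: preds {B2,B3,B4,B7}: {B0,B1,B2} ∩ {B0,B3} ∩ {B0,B4} ∩ {B0,B5,B7} = {B0}; idom=B0
  B6: preds {B0,B5}: {B0} ∩ {B0,B5} = {B0}; idom=B0

DF derivation:
  B3←B0: walk · to B0
  B3←B2: walk B2→B1 to B0
  B4←B1: walk B1 to B0
  B4←B3: walk B3 to B0
  B5←B2: walk B2→B1 to B0
  B5←B3: walk B3 to B0
  B5←B4: walk B4 to B0
  B5←B7: walk B7→B5 to B0
  B6←B0: walk · to B0
  B6←B5: walk B5 to B0
  B0 → ∅
  B1 → {B3,B4,B5}
  B2 → {B3,B5}
  B3 → {B4,B5}
  B4 → {B5}
  B5 → {B5,B6}
  B6 → ∅
  B7 → {B5}

DF(B3) = ["B4", "B5"]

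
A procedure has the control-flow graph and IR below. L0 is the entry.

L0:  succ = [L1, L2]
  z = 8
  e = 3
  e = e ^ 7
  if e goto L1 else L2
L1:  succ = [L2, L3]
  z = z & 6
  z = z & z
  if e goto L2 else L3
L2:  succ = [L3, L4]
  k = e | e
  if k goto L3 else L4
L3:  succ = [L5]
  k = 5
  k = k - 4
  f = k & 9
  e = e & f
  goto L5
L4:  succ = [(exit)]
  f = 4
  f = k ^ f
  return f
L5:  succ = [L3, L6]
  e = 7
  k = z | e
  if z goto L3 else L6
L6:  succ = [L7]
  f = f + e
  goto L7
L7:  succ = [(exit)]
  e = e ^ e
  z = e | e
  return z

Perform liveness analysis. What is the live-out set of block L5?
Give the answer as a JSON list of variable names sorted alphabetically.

Answer: ["e", "f", "z"]

Derivation:
Per-block:
  L0 def {e,z} use ∅
  L1 def {z} use {e,z}
  L2 def {k} use {e}
  L3 def {e,f,k} use {e}
  L4 def {f} use {k}
  L5 def {e,k} use {z}
  L6 def {f} use {e,f}
  L7 def {e,z} use {e}

Backward fixpoint:
  live L0: ∅→{e,z}
  live L1: {e,z}→{e,z}
  live L2: {e,z}→{e,k,z}
  live L3: {e,z}→{f,z}
  live L4: {k}→∅
  live L5: {f,z}→{e,f,z}
  live L6: {e,f}→{e}
  live L7: {e}→∅

live-out(L5) = ["e", "f", "z"]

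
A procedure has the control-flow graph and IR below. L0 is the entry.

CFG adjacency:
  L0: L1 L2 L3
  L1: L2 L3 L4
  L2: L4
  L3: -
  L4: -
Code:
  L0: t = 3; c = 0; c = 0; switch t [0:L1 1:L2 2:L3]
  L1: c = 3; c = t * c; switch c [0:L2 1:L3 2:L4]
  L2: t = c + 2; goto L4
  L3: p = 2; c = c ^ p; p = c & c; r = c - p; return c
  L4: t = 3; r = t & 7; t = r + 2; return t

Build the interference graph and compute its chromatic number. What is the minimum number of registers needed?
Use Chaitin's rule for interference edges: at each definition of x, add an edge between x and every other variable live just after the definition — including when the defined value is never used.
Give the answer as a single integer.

Answer: 2

Derivation:
def/use:
  L0: def={c,t} ue=∅
  L1: def={c} ue={t}
  L2: def={t} ue={c}
  L3: def={c,p,r} ue={c}
  L4: def={r,t} ue=∅

Live sets:
  L0 li=∅ lo={c,t}
  L1 li={t} lo={c}
  L2 li={c} lo=∅
  L3 li={c} lo=∅
  L4 li=∅ lo=∅

Conflict graph:
  c: {p,r,t}
  p: {c}
  r: {c}
  t: {c}

Registers:
  lower bound: {c,p} mutually conflict ⇒ χ ≥ 2
  assign c→c0 p→c1 r→c1 t→c1 — no edge inside a register ⇒ χ ≤ 2
  χ = 2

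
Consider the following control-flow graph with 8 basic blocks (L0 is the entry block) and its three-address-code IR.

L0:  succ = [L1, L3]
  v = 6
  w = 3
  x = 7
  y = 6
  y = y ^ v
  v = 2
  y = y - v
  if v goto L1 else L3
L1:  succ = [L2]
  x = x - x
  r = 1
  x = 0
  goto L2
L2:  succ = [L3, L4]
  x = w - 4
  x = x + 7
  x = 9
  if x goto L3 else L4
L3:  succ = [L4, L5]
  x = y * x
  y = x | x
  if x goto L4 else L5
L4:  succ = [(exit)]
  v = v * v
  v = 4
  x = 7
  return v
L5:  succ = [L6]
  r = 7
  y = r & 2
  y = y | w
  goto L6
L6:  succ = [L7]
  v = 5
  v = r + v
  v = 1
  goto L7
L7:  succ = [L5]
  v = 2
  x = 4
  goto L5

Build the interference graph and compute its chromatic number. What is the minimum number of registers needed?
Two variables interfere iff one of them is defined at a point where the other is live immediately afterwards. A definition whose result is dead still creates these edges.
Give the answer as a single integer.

def/use:
  L0 def {v,w,x,y} use ∅
  L1 def {r,x} use {x}
  L2 def {x} use {w}
  L3 def {x,y} use {x,y}
  L4 def {v,x} use {v}
  L5 def {r,y} use {w}
  L6 def {v} use {r}
  L7 def {v,x} use ∅

Liveness:
  L0 li=∅ lo={v,w,x,y}
  L1 li={v,w,x,y} lo={v,w,y}
  L2 li={v,w,y} lo={v,w,x,y}
  L3 li={v,w,x,y} lo={v,w}
  L4 li={v} lo=∅
  L5 li={w} lo={r,w}
  L6 li={r,w} lo={w}
  L7 li={w} lo={w}

Interference:
  r — {v,w,y}
  v — {r,w,x,y}
  w — {r,v,x,y}
  x — {v,w,y}
  y — {r,v,w,x}

Colouring:
  clique {r,v,w,y} ⇒ need ≥ 4
  assign r→r3 v→r0 w→r1 x→r3 y→r2 — no edge inside a register ⇒ χ ≤ 4
  χ = 4

Answer: 4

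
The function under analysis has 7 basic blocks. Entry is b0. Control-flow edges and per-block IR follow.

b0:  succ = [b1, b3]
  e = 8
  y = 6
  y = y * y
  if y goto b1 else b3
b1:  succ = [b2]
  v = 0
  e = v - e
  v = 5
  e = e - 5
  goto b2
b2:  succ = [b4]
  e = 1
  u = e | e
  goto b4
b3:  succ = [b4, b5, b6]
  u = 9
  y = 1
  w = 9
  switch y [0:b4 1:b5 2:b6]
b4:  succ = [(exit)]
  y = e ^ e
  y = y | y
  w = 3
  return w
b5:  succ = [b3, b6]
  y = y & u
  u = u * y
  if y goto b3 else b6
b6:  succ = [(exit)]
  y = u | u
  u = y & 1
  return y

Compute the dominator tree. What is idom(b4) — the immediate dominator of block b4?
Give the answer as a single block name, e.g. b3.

Answer: b0

Working:
idom tree: b1←b0 b2←b1 b3←b0 b4←b0 b5←b3 b6←b3
Dom at joins:
  b3: preds {b0,b5}: {b0} ∩ {b0,b3,b5} = {b0}; idom=b0
  b4: preds {b2,b3}: {b0,b1,b2} ∩ {b0,b3} = {b0}; idom=b0
  b6: preds {b3,b5}: {b0,b3} ∩ {b0,b3,b5} = {b0,b3}; idom=b3

idom(b4) = b0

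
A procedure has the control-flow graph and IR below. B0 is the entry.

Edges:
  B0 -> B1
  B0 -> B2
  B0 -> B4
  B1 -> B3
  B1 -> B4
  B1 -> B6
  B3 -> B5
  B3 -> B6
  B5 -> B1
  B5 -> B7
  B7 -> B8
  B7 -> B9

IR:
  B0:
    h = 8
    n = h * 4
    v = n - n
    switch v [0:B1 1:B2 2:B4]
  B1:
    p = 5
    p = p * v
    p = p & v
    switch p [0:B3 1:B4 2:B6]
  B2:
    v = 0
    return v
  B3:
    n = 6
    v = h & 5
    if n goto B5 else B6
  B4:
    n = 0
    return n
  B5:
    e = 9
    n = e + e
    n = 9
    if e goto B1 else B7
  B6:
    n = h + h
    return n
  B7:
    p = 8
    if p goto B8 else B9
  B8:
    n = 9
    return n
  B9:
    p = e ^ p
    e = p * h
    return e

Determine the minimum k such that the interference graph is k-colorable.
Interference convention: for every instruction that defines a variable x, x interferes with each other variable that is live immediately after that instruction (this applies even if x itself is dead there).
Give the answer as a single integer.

Answer: 4

Working:
def/use:
  B0 def {h,n,v} use ∅
  B1 def {p} use {v}
  B2 def {v} use ∅
  B3 def {n,v} use {h}
  B4 def {n} use ∅
  B5 def {e,n} use ∅
  B6 def {n} use {h}
  B7 def {p} use ∅
  B8 def {n} use ∅
  B9 def {e,p} use {e,h,p}

Liveness:
  B0 li=∅ lo={h,v}
  B1 li={h,v} lo={h}
  B2 li=∅ lo=∅
  B3 li={h} lo={h,v}
  B4 li=∅ lo=∅
  B5 li={h,v} lo={e,h,v}
  B6 li={h} lo=∅
  B7 li={e,h} lo={e,h,p}
  B8 li=∅ lo=∅
  B9 li={e,h,p} lo=∅

Conflict graph:
  e↔{h,n,p,v}
  h↔{e,n,p,v}
  n↔{e,h,v}
  p↔{e,h,v}
  v↔{e,h,n,p}

Registers:
  lower bound: {e,h,n,v} mutually conflict ⇒ χ ≥ 4
  assign e→R0 h→R1 n→R3 p→R3 v→R2 — no edge inside a register ⇒ χ ≤ 4
  χ = 4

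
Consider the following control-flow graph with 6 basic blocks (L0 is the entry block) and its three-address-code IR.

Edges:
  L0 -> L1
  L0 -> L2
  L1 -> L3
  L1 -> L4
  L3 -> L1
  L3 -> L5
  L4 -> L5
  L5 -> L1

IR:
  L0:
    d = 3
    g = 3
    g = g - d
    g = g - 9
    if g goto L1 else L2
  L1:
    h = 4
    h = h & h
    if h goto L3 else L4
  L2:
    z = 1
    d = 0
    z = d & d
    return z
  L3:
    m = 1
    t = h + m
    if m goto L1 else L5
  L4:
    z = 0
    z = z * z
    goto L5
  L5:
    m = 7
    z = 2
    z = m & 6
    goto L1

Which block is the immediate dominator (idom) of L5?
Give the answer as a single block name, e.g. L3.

idom tree: L1←L0 L2←L0 L3←L1 L4←L1 L5←L1
Dom∩ at merges:
  L1: preds {L0,L3,L5}: {L0} ∩ {L0,L1,L3} ∩ {L0,L1,L5} = {L0}; idom=L0
  L5: preds {L3,L4}: {L0,L1,L3} ∩ {L0,L1,L4} = {L0,L1}; idom=L1

idom(L5) = L1

Answer: L1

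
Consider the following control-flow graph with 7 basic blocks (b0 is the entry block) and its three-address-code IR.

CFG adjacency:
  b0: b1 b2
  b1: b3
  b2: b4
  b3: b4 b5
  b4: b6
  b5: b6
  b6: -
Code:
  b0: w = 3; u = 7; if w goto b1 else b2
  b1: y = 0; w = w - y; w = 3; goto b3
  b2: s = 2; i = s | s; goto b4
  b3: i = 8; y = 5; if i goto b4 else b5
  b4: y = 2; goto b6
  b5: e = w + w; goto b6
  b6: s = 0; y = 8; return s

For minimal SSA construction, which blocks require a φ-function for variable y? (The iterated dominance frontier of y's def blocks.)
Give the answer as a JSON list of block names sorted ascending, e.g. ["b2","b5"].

Answer: ["b4", "b6"]

Analysis:
idom tree: b1←b0 b2←b0 b3←b1 b4←b0 b5←b3 b6←b0
Dom∩ at merges:
  b4: preds {b2,b3}: {b0,b2} ∩ {b0,b1,b3} = {b0}; idom=b0
  b6: preds {b4,b5}: {b0,b4} ∩ {b0,b1,b3,b5} = {b0}; idom=b0

DF walk-up:
  b4←b2: walk b2 to b0
  b4←b3: walk b3→b1 to b0
  b6←b4: walk b4 to b0
  b6←b5: walk b5→b3→b1 to b0
  b0: DF=∅
  b1: DF={b4,b6}
  b2: DF={b4}
  b3: DF={b4,b6}
  b4: DF={b6}
  b5: DF={b6}
  b6: DF=∅

φ for y: defs {b1,b3,b4,b6}
  DF⁺ = {b4,b6}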